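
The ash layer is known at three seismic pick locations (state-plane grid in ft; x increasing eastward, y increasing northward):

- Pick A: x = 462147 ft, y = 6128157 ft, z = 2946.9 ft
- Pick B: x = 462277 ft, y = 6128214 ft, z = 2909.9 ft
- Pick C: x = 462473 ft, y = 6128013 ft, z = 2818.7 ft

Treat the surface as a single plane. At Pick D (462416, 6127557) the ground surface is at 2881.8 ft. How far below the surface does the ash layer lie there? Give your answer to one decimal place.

Two edge vectors: Pick A→Pick B = (130, 57, -37), Pick A→Pick C = (326, -144, -128.2).
Normal n = (Pick A→Pick B) × (Pick A→Pick C) = (-12635.4, 4604, -37302).
So ∂z/∂x = −n_x/n_z = −0.338732508 and ∂z/∂y = −n_y/n_z = 0.123425017.
Intercept c from Pick A: 2946.9 + 156544.21 − 756367.88 = −596876.77.
At (462416, 6127557): z_contact = −156635.33 + 756293.83 − 596876.77 = 2781.73 ft.
Depth below ground = 2881.8 − 2781.73 = 100.1 ft.

100.1 ft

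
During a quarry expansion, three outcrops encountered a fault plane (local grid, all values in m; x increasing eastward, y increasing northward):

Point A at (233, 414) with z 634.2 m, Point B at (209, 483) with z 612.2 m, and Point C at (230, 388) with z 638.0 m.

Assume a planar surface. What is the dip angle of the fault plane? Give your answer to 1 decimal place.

Two edge vectors: Point A→Point B = (-24, 69, -22), Point A→Point C = (-3, -26, 3.8).
Normal n = (Point A→Point B) × (Point A→Point C) = (-309.8, 157.2, 831).
So ∂z/∂x = −n_x/n_z = 0.37280 and ∂z/∂y = −n_y/n_z = −0.18917.
Gradient magnitude |∇z| = √(a² + b²) = √(0.13898 + 0.03579) = 0.41805.
True dip = arctan(0.41805) = 22.7°, dipping toward WNW (azimuth ≈ 297°).

22.7°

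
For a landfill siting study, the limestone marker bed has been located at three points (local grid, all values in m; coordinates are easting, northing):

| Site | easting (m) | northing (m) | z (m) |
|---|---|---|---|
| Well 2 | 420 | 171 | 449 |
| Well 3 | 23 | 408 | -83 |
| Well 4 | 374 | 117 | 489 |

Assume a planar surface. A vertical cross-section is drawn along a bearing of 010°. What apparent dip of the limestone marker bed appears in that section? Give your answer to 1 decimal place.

Let the plane be z = a·easting + b·northing + c.
Well 3−Well 2: −397a + 237b = −532;  Well 4−Well 2: −46a − 54b = 40.
Solving gives a = 0.59518, b = −1.24774.
Unit vector along 010° is (sin 10°, cos 10°) = (0.1736, 0.9848).
Slope in that direction = a·(0.1736) + b·(0.9848) = −1.12544.
Apparent dip = arctan|1.12544| = 48.4° (true dip is 54.1°, so apparent ≤ true as expected).

48.4°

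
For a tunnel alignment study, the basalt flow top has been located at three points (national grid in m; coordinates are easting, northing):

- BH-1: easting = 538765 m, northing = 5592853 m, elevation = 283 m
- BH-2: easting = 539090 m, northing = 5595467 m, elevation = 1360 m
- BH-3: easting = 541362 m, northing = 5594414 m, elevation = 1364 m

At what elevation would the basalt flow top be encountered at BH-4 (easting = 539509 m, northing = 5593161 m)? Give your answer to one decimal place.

538.5 m

Let the plane be z = a·easting + b·northing + c.
BH-2−BH-1: 325a + 2614b = 1077;  BH-3−BH-1: 2597a + 1561b = 1081.
Solving gives a = 0.182215339, b = 0.389357312.
Then c = 283 − a·538765 − b·5592853 = −2275506.46.
At (539509, 5593161): z = 98306.8 + 2177738.1 − 2275506.46 = 538.5 m.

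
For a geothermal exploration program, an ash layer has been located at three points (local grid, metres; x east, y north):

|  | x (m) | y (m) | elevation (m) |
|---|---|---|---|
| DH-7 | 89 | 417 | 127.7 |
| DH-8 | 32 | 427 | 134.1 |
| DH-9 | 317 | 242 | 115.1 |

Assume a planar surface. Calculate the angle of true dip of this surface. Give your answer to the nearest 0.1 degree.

9.2°

Let the plane be z = a·x + b·y + c.
DH-8−DH-7: −57a + 10b = 6.4;  DH-9−DH-7: 228a − 175b = −12.6.
Solving gives a = −0.12917, b = −0.09630.
Gradient magnitude |∇z| = √(a² + b²) = √(0.01669 + 0.00927) = 0.16112.
True dip = arctan(0.16112) = 9.2°, dipping toward NE (azimuth ≈ 053°).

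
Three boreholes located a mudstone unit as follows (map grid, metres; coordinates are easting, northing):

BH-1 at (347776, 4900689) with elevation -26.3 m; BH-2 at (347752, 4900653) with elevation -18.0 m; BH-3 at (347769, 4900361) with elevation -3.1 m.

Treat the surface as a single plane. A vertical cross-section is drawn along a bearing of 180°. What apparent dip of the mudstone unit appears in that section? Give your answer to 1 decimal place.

Let the plane be z = a·easting + b·northing + c.
BH-2−BH-1: −24a − 36b = 8.3;  BH-3−BH-1: −7a − 328b = 23.2.
Solving gives a = −0.24766, b = −0.06545.
Unit vector along 180° is (sin 180°, cos 180°) = (0.0000, -1.0000).
Slope in that direction = a·(0.0000) + b·(-1.0000) = 0.06545.
Apparent dip = arctan|0.06545| = 3.7° (true dip is 14.4°, so apparent ≤ true as expected).

3.7°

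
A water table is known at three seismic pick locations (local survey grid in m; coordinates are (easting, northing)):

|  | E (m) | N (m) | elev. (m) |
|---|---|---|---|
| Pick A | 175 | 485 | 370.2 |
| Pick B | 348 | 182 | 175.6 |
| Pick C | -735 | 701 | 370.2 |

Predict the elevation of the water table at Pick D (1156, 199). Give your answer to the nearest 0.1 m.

330.7 m

Two edge vectors: Pick A→Pick B = (173, -303, -194.6), Pick A→Pick C = (-910, 216, 0).
Normal n = (Pick A→Pick B) × (Pick A→Pick C) = (42033.6, 177086, -238362).
So ∂z/∂E = −n_x/n_z = 0.176344 and ∂z/∂N = −n_y/n_z = 0.742929.
Intercept c from Pick A: 370.2 − 30.86 − 360.32 = −20.98.
At (1156, 199): z = 203.9 + 147.8 − 20.98 = 330.7 m.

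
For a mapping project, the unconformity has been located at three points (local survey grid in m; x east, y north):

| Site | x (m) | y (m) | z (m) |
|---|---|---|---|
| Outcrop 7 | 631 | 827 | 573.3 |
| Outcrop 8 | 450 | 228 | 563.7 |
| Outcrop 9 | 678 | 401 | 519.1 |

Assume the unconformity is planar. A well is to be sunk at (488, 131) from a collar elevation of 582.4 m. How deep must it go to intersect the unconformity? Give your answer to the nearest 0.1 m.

38.4 m

Two edge vectors: Outcrop 7→Outcrop 8 = (-181, -599, -9.6), Outcrop 7→Outcrop 9 = (47, -426, -54.2).
Normal n = (Outcrop 7→Outcrop 8) × (Outcrop 7→Outcrop 9) = (28376.2, -10261.4, 105259).
So ∂z/∂x = −n_x/n_z = −0.26958 and ∂z/∂y = −n_y/n_z = 0.09749.
Intercept c from Outcrop 7: 573.3 + 170.11 − 80.62 = 662.79.
At (488, 131): z_contact = −131.56 + 12.77 + 662.79 = 544.00 m.
Depth below ground = 582.4 − 544.00 = 38.4 m.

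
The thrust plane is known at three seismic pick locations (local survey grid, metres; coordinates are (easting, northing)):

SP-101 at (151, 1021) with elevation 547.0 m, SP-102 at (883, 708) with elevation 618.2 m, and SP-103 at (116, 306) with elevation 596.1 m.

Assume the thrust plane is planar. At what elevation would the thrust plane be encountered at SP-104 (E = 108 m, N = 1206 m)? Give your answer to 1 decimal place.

530.8 m

Let the plane be z = a·E + b·N + c.
SP-102−SP-101: 732a − 313b = 71.2;  SP-103−SP-101: −35a − 715b = 49.1.
Solving gives a = 0.066512, b = −0.071927.
Then c = 547 − a·151 − b·1021 = 610.39.
At (108, 1206): z = 7.2 − 86.7 + 610.39 = 530.8 m.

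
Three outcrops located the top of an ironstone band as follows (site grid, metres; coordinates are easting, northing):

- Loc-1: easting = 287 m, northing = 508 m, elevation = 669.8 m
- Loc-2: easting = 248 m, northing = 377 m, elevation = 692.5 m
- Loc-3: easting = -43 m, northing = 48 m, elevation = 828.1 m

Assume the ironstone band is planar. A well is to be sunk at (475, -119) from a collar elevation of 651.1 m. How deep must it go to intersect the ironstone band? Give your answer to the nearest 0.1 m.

Two edge vectors: Loc-1→Loc-2 = (-39, -131, 22.7), Loc-1→Loc-3 = (-330, -460, 158.3).
Normal n = (Loc-1→Loc-2) × (Loc-1→Loc-3) = (-10295.3, -1317.3, -25290).
So ∂z/∂easting = −n_x/n_z = −0.40709 and ∂z/∂northing = −n_y/n_z = −0.05209.
Intercept c from Loc-1: 669.8 + 116.83 + 26.46 = 813.10.
At (475, -119): z_contact = −193.37 + 6.20 + 813.10 = 625.93 m.
Depth below ground = 651.1 − 625.93 = 25.2 m.

25.2 m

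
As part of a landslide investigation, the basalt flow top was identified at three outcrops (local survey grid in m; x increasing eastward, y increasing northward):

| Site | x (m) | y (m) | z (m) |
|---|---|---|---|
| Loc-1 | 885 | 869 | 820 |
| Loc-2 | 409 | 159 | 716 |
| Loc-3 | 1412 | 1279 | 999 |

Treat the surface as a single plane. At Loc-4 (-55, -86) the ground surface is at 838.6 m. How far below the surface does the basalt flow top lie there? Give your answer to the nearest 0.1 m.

Let the plane be z = a·x + b·y + c.
Loc-2−Loc-1: −476a − 710b = −104;  Loc-3−Loc-1: 527a + 410b = 179.
Solving gives a = 0.471761, b = −0.169801.
Then c = 820 − a·885 − b·869 = 550.05.
At (-55, -86): z_contact = −25.95 + 14.60 + 550.05 = 538.70 m.
Depth below ground = 838.6 − 538.70 = 299.9 m.

299.9 m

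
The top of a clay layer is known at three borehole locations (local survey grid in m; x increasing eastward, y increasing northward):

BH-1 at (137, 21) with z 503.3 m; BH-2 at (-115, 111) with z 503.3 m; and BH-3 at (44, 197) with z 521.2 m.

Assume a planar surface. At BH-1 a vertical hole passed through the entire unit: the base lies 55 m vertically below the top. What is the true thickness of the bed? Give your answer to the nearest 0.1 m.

54.5 m

Let the plane be z = a·x + b·y + c.
BH-2−BH-1: −252a + 90b = 0;  BH-3−BH-1: −93a + 176b = 17.9.
Solving gives a = 0.04477, b = 0.12536.
|∇z| = √(a²+b²) = 0.13312, so dip δ = arctan(0.13312) = 7.58°.
True thickness = vertical thickness × cos δ = 55 × cos 7.58° = 54.5 m.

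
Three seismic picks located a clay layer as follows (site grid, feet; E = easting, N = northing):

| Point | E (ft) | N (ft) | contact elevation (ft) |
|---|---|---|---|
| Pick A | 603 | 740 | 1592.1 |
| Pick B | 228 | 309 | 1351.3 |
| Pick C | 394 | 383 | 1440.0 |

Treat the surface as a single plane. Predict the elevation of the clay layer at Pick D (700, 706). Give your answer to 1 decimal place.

1632.1 ft

Two edge vectors: Pick A→Pick B = (-375, -431, -240.8), Pick A→Pick C = (-209, -357, -152.1).
Normal n = (Pick A→Pick B) × (Pick A→Pick C) = (-20410.5, -6710.3, 43796).
So ∂z/∂E = −n_x/n_z = 0.46604 and ∂z/∂N = −n_y/n_z = 0.15322.
Intercept c from Pick A: 1592.1 − 281.02 − 113.38 = 1197.70.
At (700, 706): z = 326.2 + 108.2 + 1197.70 = 1632.1 ft.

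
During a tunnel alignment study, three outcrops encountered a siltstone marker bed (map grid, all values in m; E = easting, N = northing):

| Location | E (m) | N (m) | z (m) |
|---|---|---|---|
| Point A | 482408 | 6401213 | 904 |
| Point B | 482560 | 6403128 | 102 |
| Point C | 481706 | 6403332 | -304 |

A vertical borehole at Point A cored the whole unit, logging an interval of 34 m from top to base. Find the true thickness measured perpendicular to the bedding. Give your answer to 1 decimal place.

29.4 m

Two edge vectors: Point A→Point B = (152, 1915, -802), Point A→Point C = (-702, 2119, -1208).
Normal n = (Point A→Point B) × (Point A→Point C) = (-613882, 746620, 1666418).
So ∂z/∂E = −n_x/n_z = 0.36838 and ∂z/∂N = −n_y/n_z = −0.44804.
|∇z| = √(a²+b²) = 0.58004, so dip δ = arctan(0.58004) = 30.12°.
True thickness = vertical thickness × cos δ = 34 × cos 30.12° = 29.4 m.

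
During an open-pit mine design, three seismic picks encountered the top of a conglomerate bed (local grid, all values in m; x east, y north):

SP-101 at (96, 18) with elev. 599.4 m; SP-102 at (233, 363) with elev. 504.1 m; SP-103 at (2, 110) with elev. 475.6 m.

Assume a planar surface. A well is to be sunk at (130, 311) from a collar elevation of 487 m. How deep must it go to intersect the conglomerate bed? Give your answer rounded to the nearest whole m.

31 m

Two edge vectors: SP-101→SP-102 = (137, 345, -95.3), SP-101→SP-103 = (-94, 92, -123.8).
Normal n = (SP-101→SP-102) × (SP-101→SP-103) = (-33943.4, 25918.8, 45034).
So ∂z/∂x = −n_x/n_z = 0.75373 and ∂z/∂y = −n_y/n_z = −0.57554.
Intercept c from SP-101: 599.4 − 72.36 + 10.36 = 537.40.
At (130, 311): z_contact = 98.0 − 179.0 + 537.40 = 456.4 m.
Depth below ground = 487 − 456.4 = 31 m.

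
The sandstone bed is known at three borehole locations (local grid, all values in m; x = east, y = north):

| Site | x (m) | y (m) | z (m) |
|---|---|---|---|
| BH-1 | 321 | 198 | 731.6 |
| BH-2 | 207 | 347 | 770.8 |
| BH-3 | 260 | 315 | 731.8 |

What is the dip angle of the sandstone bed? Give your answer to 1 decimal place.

50.4°

Two edge vectors: BH-1→BH-2 = (-114, 149, 39.2), BH-1→BH-3 = (-61, 117, 0.2).
Normal n = (BH-1→BH-2) × (BH-1→BH-3) = (-4556.6, -2368.4, -4249).
So ∂z/∂x = −n_x/n_z = −1.07239 and ∂z/∂y = −n_y/n_z = −0.55740.
Gradient magnitude |∇z| = √(a² + b²) = √(1.15003 + 0.31070) = 1.20860.
True dip = arctan(1.20860) = 50.4°, dipping toward ENE (azimuth ≈ 063°).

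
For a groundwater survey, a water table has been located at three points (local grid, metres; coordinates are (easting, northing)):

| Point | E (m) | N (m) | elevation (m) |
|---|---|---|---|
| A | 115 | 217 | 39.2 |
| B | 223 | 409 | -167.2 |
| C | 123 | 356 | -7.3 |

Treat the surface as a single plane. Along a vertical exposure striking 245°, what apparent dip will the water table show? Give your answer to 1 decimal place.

Two edge vectors: A→B = (108, 192, -206.4), A→C = (8, 139, -46.5).
Normal n = (A→B) × (A→C) = (19761.6, 3370.8, 13476).
So ∂z/∂E = −n_x/n_z = −1.46643 and ∂z/∂N = −n_y/n_z = −0.25013.
Unit vector along 245° is (sin 245°, cos 245°) = (-0.9063, -0.4226).
Slope in that direction = a·(-0.9063) + b·(-0.4226) = 1.43475.
Apparent dip = arctan|1.43475| = 55.1° (true dip is 56.1°, so apparent ≤ true as expected).

55.1°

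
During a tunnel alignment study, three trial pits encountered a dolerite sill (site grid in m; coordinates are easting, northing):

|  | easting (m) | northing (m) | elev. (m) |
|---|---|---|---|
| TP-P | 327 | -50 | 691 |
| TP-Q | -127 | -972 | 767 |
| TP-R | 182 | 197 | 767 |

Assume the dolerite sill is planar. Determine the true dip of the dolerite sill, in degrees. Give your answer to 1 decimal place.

20.5°

Two edge vectors: TP-P→TP-Q = (-454, -922, 76), TP-P→TP-R = (-145, 247, 76).
Normal n = (TP-P→TP-Q) × (TP-P→TP-R) = (-88844, 23484, -245828).
So ∂z/∂easting = −n_x/n_z = −0.36141 and ∂z/∂northing = −n_y/n_z = 0.09553.
Gradient magnitude |∇z| = √(a² + b²) = √(0.13062 + 0.00913) = 0.37382.
True dip = arctan(0.37382) = 20.5°, dipping toward ESE (azimuth ≈ 105°).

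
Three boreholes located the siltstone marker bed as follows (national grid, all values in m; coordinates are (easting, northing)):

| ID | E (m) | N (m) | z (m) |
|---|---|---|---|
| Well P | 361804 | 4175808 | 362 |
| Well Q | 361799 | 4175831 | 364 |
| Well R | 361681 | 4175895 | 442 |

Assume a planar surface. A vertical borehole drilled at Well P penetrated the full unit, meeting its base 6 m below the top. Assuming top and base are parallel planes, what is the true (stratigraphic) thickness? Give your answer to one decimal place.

4.9 m

Two edge vectors: Well P→Well Q = (-5, 23, 2), Well P→Well R = (-123, 87, 80).
Normal n = (Well P→Well Q) × (Well P→Well R) = (1666, 154, 2394).
So ∂z/∂E = −n_x/n_z = −0.69591 and ∂z/∂N = −n_y/n_z = −0.06433.
|∇z| = √(a²+b²) = 0.69887, so dip δ = arctan(0.69887) = 34.95°.
True thickness = vertical thickness × cos δ = 6 × cos 34.95° = 4.9 m.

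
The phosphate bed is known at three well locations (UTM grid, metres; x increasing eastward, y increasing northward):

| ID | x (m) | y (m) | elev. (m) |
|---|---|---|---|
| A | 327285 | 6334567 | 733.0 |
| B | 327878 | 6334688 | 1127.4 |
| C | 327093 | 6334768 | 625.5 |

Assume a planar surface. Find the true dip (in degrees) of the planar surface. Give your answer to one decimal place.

Two edge vectors: A→B = (593, 121, 394.4), A→C = (-192, 201, -107.5).
Normal n = (A→B) × (A→C) = (-92281.9, -11977.3, 142425).
So ∂z/∂x = −n_x/n_z = 0.64793 and ∂z/∂y = −n_y/n_z = 0.08410.
Gradient magnitude |∇z| = √(a² + b²) = √(0.41982 + 0.00707) = 0.65337.
True dip = arctan(0.65337) = 33.2°, dipping toward W (azimuth ≈ 263°).

33.2°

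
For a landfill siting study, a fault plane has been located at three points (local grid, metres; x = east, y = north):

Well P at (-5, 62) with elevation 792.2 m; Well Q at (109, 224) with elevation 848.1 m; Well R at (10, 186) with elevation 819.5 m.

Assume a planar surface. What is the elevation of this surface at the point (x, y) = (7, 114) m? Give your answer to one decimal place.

804.9 m

Two edge vectors: Well P→Well Q = (114, 162, 55.9), Well P→Well R = (15, 124, 27.3).
Normal n = (Well P→Well Q) × (Well P→Well R) = (-2509, -2273.7, 11706).
So ∂z/∂x = −n_x/n_z = 0.21433 and ∂z/∂y = −n_y/n_z = 0.19423.
Intercept c from Well P: 792.2 + 1.07 − 12.04 = 781.23.
At (7, 114): z = 1.5 + 22.1 + 781.23 = 804.9 m.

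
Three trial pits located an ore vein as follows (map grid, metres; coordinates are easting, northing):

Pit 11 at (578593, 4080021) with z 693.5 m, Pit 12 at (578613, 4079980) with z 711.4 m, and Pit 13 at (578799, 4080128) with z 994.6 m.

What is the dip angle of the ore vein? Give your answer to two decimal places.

Two edge vectors: Pit 11→Pit 12 = (20, -41, 17.9), Pit 11→Pit 13 = (206, 107, 301.1).
Normal n = (Pit 11→Pit 12) × (Pit 11→Pit 13) = (-14260.4, -2334.6, 10586).
So ∂z/∂easting = −n_x/n_z = 1.34710 and ∂z/∂northing = −n_y/n_z = 0.22054.
Gradient magnitude |∇z| = √(a² + b²) = √(1.81468 + 0.04864) = 1.36503.
True dip = arctan(1.36503) = 53.77°, dipping toward W (azimuth ≈ 261°).

53.77°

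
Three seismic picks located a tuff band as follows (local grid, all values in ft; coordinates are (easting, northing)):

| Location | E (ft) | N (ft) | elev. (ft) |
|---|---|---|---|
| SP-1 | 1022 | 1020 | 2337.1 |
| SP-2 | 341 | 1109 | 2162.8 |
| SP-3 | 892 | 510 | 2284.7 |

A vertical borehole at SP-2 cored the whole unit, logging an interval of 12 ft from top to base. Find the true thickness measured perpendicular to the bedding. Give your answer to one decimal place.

11.6 ft

Two edge vectors: SP-1→SP-2 = (-681, 89, -174.3), SP-1→SP-3 = (-130, -510, -52.4).
Normal n = (SP-1→SP-2) × (SP-1→SP-3) = (-93556.6, -13025.4, 358880).
So ∂z/∂E = −n_x/n_z = 0.26069 and ∂z/∂N = −n_y/n_z = 0.03629.
|∇z| = √(a²+b²) = 0.26320, so dip δ = arctan(0.26320) = 14.75°.
True thickness = vertical thickness × cos δ = 12 × cos 14.75° = 11.6 ft.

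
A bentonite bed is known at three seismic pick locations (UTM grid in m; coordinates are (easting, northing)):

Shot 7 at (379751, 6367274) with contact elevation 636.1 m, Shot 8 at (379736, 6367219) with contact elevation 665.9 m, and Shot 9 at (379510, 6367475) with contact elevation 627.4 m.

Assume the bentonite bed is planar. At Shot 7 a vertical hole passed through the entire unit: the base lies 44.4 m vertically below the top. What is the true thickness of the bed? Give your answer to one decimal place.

Let the plane be z = a·E + b·N + c.
Shot 8−Shot 7: −15a − 55b = 29.8;  Shot 9−Shot 7: −241a + 201b = −8.7.
Solving gives a = −0.33874, b = −0.44943.
|∇z| = √(a²+b²) = 0.56279, so dip δ = arctan(0.56279) = 29.37°.
True thickness = vertical thickness × cos δ = 44.4 × cos 29.37° = 38.7 m.

38.7 m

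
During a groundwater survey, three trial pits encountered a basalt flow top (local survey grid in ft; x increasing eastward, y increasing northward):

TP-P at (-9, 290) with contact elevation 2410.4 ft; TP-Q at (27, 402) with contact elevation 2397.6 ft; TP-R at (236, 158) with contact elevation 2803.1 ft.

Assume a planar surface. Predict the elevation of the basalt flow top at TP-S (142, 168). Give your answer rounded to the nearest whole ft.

Two edge vectors: TP-P→TP-Q = (36, 112, -12.8), TP-P→TP-R = (245, -132, 392.7).
Normal n = (TP-P→TP-Q) × (TP-P→TP-R) = (42292.8, -17273.2, -32192).
So ∂z/∂x = −n_x/n_z = 1.31377 and ∂z/∂y = −n_y/n_z = −0.53657.
Intercept c from TP-P: 2410.4 + 11.82 + 155.60 = 2577.83.
At (142, 168): z = 186.6 − 90.1 + 2577.83 = 2674.2 ft.

2674 ft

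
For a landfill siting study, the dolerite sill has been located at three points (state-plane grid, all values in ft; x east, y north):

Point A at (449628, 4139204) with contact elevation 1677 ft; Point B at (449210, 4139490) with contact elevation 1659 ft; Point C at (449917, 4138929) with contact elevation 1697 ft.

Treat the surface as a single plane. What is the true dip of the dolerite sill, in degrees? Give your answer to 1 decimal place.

Let the plane be z = a·x + b·y + c.
Point B−Point A: −418a + 286b = −18;  Point C−Point A: 289a − 275b = 20.
Solving gives a = −0.02384, b = −0.09778.
Gradient magnitude |∇z| = √(a² + b²) = √(0.00057 + 0.00956) = 0.10065.
True dip = arctan(0.10065) = 5.7°, dipping toward NNE (azimuth ≈ 014°).

5.7°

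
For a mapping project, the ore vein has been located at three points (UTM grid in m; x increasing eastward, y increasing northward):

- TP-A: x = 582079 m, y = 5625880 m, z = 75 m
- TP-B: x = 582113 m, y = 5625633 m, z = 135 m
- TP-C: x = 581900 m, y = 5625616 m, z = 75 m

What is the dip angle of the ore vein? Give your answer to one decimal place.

19.8°

Let the plane be z = a·x + b·y + c.
TP-B−TP-A: 34a − 247b = 60;  TP-C−TP-A: −179a − 264b = 0.
Solving gives a = 0.29781, b = −0.20192.
Gradient magnitude |∇z| = √(a² + b²) = √(0.08869 + 0.04077) = 0.35981.
True dip = arctan(0.35981) = 19.8°, dipping toward NW (azimuth ≈ 304°).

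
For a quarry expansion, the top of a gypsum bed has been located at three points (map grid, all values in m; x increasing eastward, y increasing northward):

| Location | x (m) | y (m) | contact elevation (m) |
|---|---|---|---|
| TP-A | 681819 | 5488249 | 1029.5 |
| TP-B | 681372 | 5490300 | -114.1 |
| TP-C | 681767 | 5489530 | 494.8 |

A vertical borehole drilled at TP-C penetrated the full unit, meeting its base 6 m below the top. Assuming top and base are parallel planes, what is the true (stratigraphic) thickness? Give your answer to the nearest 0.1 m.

4.5 m

Two edge vectors: TP-A→TP-B = (-447, 2051, -1143.6), TP-A→TP-C = (-52, 1281, -534.7).
Normal n = (TP-A→TP-B) × (TP-A→TP-C) = (368281.9, -179543.7, -465955).
So ∂z/∂x = −n_x/n_z = 0.79038 and ∂z/∂y = −n_y/n_z = −0.38532.
|∇z| = √(a²+b²) = 0.87930, so dip δ = arctan(0.87930) = 41.33°.
True thickness = vertical thickness × cos δ = 6 × cos 41.33° = 4.5 m.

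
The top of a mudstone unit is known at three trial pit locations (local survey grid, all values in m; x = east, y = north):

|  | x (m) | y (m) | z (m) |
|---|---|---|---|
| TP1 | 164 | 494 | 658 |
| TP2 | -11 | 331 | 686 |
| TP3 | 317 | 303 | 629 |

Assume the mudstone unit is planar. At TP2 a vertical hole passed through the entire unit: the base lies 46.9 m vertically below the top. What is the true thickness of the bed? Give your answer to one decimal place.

46.2 m

Let the plane be z = a·x + b·y + c.
TP2−TP1: −175a − 163b = 28;  TP3−TP1: 153a − 191b = −29.
Solving gives a = −0.17262, b = 0.01355.
|∇z| = √(a²+b²) = 0.17315, so dip δ = arctan(0.17315) = 9.82°.
True thickness = vertical thickness × cos δ = 46.9 × cos 9.82° = 46.2 m.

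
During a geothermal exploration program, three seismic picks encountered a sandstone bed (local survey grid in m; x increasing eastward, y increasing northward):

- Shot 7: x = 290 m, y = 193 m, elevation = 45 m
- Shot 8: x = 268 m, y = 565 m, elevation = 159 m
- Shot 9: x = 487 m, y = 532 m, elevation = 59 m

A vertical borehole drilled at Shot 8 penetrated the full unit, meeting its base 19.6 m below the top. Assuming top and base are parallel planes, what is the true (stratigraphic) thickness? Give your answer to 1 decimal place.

17.5 m

Let the plane be z = a·x + b·y + c.
Shot 8−Shot 7: −22a + 372b = 114;  Shot 9−Shot 7: 197a + 339b = 14.
Solving gives a = −0.41413, b = 0.28196.
|∇z| = √(a²+b²) = 0.50101, so dip δ = arctan(0.50101) = 26.61°.
True thickness = vertical thickness × cos δ = 19.6 × cos 26.61° = 17.5 m.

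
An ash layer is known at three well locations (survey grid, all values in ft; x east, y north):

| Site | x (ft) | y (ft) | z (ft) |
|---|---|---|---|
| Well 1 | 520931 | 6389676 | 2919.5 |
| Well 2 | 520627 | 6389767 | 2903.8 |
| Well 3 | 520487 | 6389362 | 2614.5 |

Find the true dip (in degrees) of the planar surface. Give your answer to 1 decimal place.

Two edge vectors: Well 1→Well 2 = (-304, 91, -15.7), Well 1→Well 3 = (-444, -314, -305).
Normal n = (Well 1→Well 2) × (Well 1→Well 3) = (-32684.8, -85749.2, 135860).
So ∂z/∂x = −n_x/n_z = 0.24058 and ∂z/∂y = −n_y/n_z = 0.63116.
Gradient magnitude |∇z| = √(a² + b²) = √(0.05788 + 0.39836) = 0.67545.
True dip = arctan(0.67545) = 34.0°, dipping toward SSW (azimuth ≈ 201°).

34.0°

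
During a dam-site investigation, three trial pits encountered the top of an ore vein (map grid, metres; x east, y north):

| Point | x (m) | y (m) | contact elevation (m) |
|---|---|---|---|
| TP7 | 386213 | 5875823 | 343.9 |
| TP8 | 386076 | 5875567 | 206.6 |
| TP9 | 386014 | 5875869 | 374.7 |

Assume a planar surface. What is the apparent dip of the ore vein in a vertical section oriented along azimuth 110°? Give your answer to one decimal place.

Let the plane be z = a·x + b·y + c.
TP8−TP7: −137a − 256b = −137.3;  TP9−TP7: −199a + 46b = 30.8.
Solving gives a = −0.02741, b = 0.55100.
Unit vector along 110° is (sin 110°, cos 110°) = (0.9397, -0.3420).
Slope in that direction = a·(0.9397) + b·(-0.3420) = −0.21421.
Apparent dip = arctan|0.21421| = 12.1° (true dip is 28.9°, so apparent ≤ true as expected).

12.1°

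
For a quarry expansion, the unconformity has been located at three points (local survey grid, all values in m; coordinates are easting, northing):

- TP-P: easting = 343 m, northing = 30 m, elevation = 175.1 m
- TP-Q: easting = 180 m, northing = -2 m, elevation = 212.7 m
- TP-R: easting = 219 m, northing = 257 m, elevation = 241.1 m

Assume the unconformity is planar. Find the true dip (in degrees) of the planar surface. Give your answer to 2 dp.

16.67°

Let the plane be z = a·easting + b·northing + c.
TP-Q−TP-P: −163a − 32b = 37.6;  TP-R−TP-P: −124a + 227b = 66.
Solving gives a = −0.25988, b = 0.14879.
Gradient magnitude |∇z| = √(a² + b²) = √(0.06754 + 0.02214) = 0.29946.
True dip = arctan(0.29946) = 16.67°, dipping toward ESE (azimuth ≈ 120°).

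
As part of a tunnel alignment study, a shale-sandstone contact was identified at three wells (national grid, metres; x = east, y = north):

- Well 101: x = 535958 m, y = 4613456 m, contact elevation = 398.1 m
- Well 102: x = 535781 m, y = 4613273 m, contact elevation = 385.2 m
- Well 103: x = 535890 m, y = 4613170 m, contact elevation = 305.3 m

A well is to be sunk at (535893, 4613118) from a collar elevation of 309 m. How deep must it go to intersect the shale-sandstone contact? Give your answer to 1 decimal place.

25.9 m

Two edge vectors: Well 101→Well 102 = (-177, -183, -12.9), Well 101→Well 103 = (-68, -286, -92.8).
Normal n = (Well 101→Well 102) × (Well 101→Well 103) = (13293, -15548.4, 38178).
So ∂z/∂x = −n_x/n_z = −0.348184818 and ∂z/∂y = −n_y/n_z = 0.407260726.
Intercept c from Well 101: 398.1 + 186612.44 − 1878879.44 = −1691868.90.
At (535893, 4613118): z_contact = −186589.81 + 1878741.79 − 1691868.90 = 283.08 m.
Depth below ground = 309 − 283.08 = 25.9 m.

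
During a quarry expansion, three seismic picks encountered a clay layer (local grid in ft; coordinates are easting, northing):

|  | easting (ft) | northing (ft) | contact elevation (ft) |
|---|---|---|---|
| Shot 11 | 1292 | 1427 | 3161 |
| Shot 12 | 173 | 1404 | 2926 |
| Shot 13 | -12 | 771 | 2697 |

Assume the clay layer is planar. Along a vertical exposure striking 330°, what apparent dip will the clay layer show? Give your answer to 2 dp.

9.08°

Let the plane be z = a·easting + b·northing + c.
Shot 12−Shot 11: −1119a − 23b = −235;  Shot 13−Shot 11: −1304a − 656b = −464.
Solving gives a = 0.20380, b = 0.30221.
Unit vector along 330° is (sin 330°, cos 330°) = (-0.5000, 0.8660).
Slope in that direction = a·(-0.5000) + b·(0.8660) = 0.15982.
Apparent dip = arctan|0.15982| = 9.08° (true dip is 20.0°, so apparent ≤ true as expected).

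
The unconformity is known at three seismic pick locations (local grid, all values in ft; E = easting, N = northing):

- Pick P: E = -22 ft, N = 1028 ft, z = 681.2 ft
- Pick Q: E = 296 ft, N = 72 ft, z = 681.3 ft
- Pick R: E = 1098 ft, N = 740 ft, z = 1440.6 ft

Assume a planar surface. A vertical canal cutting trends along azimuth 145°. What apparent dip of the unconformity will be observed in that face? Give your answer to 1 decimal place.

Let the plane be z = a·E + b·N + c.
Pick Q−Pick P: 318a − 956b = 0.1;  Pick R−Pick P: 1120a − 288b = 759.4.
Solving gives a = 0.74143, b = 0.24652.
Unit vector along 145° is (sin 145°, cos 145°) = (0.5736, -0.8192).
Slope in that direction = a·(0.5736) + b·(-0.8192) = 0.22333.
Apparent dip = arctan|0.22333| = 12.6° (true dip is 38.0°, so apparent ≤ true as expected).

12.6°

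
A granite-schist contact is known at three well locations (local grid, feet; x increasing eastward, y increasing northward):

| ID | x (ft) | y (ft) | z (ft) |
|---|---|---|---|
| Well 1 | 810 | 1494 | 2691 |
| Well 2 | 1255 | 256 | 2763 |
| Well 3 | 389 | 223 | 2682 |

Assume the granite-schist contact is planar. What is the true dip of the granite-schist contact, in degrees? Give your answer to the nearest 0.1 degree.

5.6°

Two edge vectors: Well 1→Well 2 = (445, -1238, 72), Well 1→Well 3 = (-421, -1271, -9).
Normal n = (Well 1→Well 2) × (Well 1→Well 3) = (102654, -26307, -1086793).
So ∂z/∂x = −n_x/n_z = 0.09446 and ∂z/∂y = −n_y/n_z = −0.02421.
Gradient magnitude |∇z| = √(a² + b²) = √(0.00892 + 0.00059) = 0.09751.
True dip = arctan(0.09751) = 5.6°, dipping toward WNW (azimuth ≈ 284°).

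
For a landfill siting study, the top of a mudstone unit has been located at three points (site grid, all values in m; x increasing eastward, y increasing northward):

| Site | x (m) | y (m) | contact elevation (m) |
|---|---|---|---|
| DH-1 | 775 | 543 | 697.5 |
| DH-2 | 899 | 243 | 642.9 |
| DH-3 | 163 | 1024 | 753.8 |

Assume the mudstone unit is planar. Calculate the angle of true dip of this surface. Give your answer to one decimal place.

12.7°

Two edge vectors: DH-1→DH-2 = (124, -300, -54.6), DH-1→DH-3 = (-612, 481, 56.3).
Normal n = (DH-1→DH-2) × (DH-1→DH-3) = (9372.6, 26434, -123956).
So ∂z/∂x = −n_x/n_z = 0.07561 and ∂z/∂y = −n_y/n_z = 0.21325.
Gradient magnitude |∇z| = √(a² + b²) = √(0.00572 + 0.04548) = 0.22626.
True dip = arctan(0.22626) = 12.7°, dipping toward SSW (azimuth ≈ 200°).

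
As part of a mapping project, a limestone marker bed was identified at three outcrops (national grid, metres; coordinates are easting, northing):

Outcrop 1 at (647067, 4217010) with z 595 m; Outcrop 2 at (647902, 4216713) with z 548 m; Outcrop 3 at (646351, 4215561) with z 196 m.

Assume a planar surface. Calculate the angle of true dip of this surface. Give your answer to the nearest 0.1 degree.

14.6°

Two edge vectors: Outcrop 1→Outcrop 2 = (835, -297, -47), Outcrop 1→Outcrop 3 = (-716, -1449, -399).
Normal n = (Outcrop 1→Outcrop 2) × (Outcrop 1→Outcrop 3) = (50400, 366817, -1422567).
So ∂z/∂easting = −n_x/n_z = 0.03543 and ∂z/∂northing = −n_y/n_z = 0.25786.
Gradient magnitude |∇z| = √(a² + b²) = √(0.00126 + 0.06649) = 0.26028.
True dip = arctan(0.26028) = 14.6°, dipping toward S (azimuth ≈ 188°).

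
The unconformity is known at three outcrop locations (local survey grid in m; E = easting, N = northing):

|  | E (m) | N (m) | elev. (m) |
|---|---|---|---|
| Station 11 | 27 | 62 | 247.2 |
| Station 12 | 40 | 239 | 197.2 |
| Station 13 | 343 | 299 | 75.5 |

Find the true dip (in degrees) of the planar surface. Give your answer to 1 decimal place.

23.5°

Two edge vectors: Station 11→Station 12 = (13, 177, -50), Station 11→Station 13 = (316, 237, -171.7).
Normal n = (Station 11→Station 12) × (Station 11→Station 13) = (-18540.9, -13567.9, -52851).
So ∂z/∂E = −n_x/n_z = −0.35081 and ∂z/∂N = −n_y/n_z = −0.25672.
Gradient magnitude |∇z| = √(a² + b²) = √(0.12307 + 0.06591) = 0.43471.
True dip = arctan(0.43471) = 23.5°, dipping toward NE (azimuth ≈ 054°).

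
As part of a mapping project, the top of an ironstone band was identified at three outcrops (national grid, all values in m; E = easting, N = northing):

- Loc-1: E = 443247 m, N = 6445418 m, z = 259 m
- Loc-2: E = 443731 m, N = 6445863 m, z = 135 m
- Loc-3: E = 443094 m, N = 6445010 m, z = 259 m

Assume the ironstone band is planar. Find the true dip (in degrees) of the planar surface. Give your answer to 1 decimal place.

Let the plane be z = a·E + b·N + c.
Loc-2−Loc-1: 484a + 445b = −124;  Loc-3−Loc-1: −153a − 408b = 0.
Solving gives a = −0.39101, b = 0.14663.
Gradient magnitude |∇z| = √(a² + b²) = √(0.15289 + 0.02150) = 0.41760.
True dip = arctan(0.41760) = 22.7°, dipping toward ESE (azimuth ≈ 111°).

22.7°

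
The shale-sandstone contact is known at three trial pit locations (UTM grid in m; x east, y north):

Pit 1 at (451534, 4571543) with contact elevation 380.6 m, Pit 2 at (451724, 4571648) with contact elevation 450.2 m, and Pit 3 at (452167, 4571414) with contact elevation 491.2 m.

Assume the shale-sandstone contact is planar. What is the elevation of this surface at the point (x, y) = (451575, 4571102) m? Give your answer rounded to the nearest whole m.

278 m

Two edge vectors: Pit 1→Pit 2 = (190, 105, 69.6), Pit 1→Pit 3 = (633, -129, 110.6).
Normal n = (Pit 1→Pit 2) × (Pit 1→Pit 3) = (20591.4, 23042.8, -90975).
So ∂z/∂x = −n_x/n_z = 0.22634130 and ∂z/∂y = −n_y/n_z = 0.25328717.
Intercept c from Pit 1: 380.6 − 102200.79 − 1157913.17 = −1259733.37.
At (451575, 4571102): z = 102210.1 + 1157801.5 − 1259733.37 = 278.2 m.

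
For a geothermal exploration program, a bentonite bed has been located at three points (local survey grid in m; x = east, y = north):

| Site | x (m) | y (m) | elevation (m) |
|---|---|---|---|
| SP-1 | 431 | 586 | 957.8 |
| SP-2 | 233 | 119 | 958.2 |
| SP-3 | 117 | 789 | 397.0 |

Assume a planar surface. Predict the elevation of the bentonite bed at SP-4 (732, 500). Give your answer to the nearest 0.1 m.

Let the plane be z = a·x + b·y + c.
SP-2−SP-1: −198a − 467b = 0.4;  SP-3−SP-1: −314a + 203b = −560.8.
Solving gives a = 1.40133, b = −0.59499.
Then c = 957.8 − a·431 − b·586 = 702.50.
At (732, 500): z = 1025.8 − 297.5 + 702.50 = 1430.8 m.

1430.8 m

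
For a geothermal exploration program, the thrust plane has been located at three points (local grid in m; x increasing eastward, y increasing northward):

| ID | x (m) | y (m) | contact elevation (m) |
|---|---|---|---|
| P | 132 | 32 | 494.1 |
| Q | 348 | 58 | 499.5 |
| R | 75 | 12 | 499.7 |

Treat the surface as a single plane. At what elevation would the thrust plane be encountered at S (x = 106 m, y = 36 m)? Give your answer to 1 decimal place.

Two edge vectors: P→Q = (216, 26, 5.4), P→R = (-57, -20, 5.6).
Normal n = (P→Q) × (P→R) = (253.6, -1517.4, -2838).
So ∂z/∂x = −n_x/n_z = 0.08936 and ∂z/∂y = −n_y/n_z = −0.53467.
Intercept c from P: 494.1 − 11.80 + 17.11 = 499.41.
At (106, 36): z = 9.5 − 19.2 + 499.41 = 489.6 m.

489.6 m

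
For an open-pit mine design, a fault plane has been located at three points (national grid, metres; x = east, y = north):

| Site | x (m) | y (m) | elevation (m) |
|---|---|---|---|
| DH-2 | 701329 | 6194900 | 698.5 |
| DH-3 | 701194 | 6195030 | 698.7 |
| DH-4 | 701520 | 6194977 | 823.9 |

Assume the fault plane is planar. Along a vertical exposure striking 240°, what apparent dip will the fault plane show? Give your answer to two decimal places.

32.67°

Let the plane be z = a·x + b·y + c.
DH-3−DH-2: −135a + 130b = 0.2;  DH-4−DH-2: 191a + 77b = 125.4.
Solving gives a = 0.46236, b = 0.48168.
Unit vector along 240° is (sin 240°, cos 240°) = (-0.8660, -0.5000).
Slope in that direction = a·(-0.8660) + b·(-0.5000) = −0.64126.
Apparent dip = arctan|0.64126| = 32.67° (true dip is 33.7°, so apparent ≤ true as expected).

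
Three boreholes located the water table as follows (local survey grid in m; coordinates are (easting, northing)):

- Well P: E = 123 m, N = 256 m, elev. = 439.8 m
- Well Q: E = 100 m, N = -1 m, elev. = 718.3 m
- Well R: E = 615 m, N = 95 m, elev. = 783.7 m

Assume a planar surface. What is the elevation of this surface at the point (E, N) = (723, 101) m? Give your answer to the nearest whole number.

813 m

Two edge vectors: Well P→Well Q = (-23, -257, 278.5), Well P→Well R = (492, -161, 343.9).
Normal n = (Well P→Well Q) × (Well P→Well R) = (-43543.8, 144931.7, 130147).
So ∂z/∂E = −n_x/n_z = 0.33457 and ∂z/∂N = −n_y/n_z = −1.11360.
Intercept c from Well P: 439.8 − 41.15 + 285.08 = 683.73.
At (723, 101): z = 241.9 − 112.5 + 683.73 = 813.2 m.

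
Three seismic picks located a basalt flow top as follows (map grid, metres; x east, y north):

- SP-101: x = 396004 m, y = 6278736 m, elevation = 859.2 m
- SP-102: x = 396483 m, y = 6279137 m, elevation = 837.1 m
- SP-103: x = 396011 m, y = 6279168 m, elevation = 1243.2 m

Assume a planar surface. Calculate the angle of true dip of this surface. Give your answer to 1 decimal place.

Two edge vectors: SP-101→SP-102 = (479, 401, -22.1), SP-101→SP-103 = (7, 432, 384).
Normal n = (SP-101→SP-102) × (SP-101→SP-103) = (163531.2, -184090.7, 204121).
So ∂z/∂x = −n_x/n_z = −0.80115 and ∂z/∂y = −n_y/n_z = 0.90187.
Gradient magnitude |∇z| = √(a² + b²) = √(0.64184 + 0.81337) = 1.20632.
True dip = arctan(1.20632) = 50.3°, dipping toward SE (azimuth ≈ 138°).

50.3°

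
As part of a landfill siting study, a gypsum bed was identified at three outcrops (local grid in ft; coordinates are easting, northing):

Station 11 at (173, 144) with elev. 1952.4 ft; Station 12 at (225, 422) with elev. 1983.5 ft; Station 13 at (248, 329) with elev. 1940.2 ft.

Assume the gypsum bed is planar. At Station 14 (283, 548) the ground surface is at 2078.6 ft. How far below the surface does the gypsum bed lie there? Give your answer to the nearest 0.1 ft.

109.0 ft

Let the plane be z = a·easting + b·northing + c.
Station 12−Station 11: 52a + 278b = 31.1;  Station 13−Station 11: 75a + 185b = −12.2.
Solving gives a = −0.81435, b = 0.26419.
Then c = 1952.4 − a·173 − b·144 = 2055.24.
At (283, 548): z_contact = −230.46 + 144.78 + 2055.24 = 1969.56 ft.
Depth below ground = 2078.6 − 1969.56 = 109.0 ft.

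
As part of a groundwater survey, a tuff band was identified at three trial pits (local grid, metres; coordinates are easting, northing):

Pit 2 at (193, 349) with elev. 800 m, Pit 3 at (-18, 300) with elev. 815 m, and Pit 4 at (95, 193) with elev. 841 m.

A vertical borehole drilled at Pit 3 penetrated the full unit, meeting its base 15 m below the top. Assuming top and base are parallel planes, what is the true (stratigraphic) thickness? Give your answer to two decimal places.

Let the plane be z = a·easting + b·northing + c.
Pit 3−Pit 2: −211a − 49b = 15;  Pit 4−Pit 2: −98a − 156b = 41.
Solving gives a = −0.01177, b = −0.25542.
|∇z| = √(a²+b²) = 0.25570, so dip δ = arctan(0.25570) = 14.34°.
True thickness = vertical thickness × cos δ = 15 × cos 14.34° = 14.53 m.

14.53 m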